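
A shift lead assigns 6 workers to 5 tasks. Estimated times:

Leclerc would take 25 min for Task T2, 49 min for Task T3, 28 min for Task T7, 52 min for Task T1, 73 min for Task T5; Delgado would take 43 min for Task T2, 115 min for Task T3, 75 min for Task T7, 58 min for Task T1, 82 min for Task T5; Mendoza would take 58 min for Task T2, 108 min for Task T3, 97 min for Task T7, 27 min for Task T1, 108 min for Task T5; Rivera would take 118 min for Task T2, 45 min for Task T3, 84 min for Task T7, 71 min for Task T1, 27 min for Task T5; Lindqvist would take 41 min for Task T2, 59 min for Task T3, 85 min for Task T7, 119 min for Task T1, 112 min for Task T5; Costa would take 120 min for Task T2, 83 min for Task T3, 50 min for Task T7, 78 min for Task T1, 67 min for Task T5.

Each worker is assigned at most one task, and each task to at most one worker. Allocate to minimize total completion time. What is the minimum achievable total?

Optimal: Delgado→Task T2 (43 min), Lindqvist→Task T3 (59 min), Leclerc→Task T7 (28 min), Mendoza→Task T1 (27 min), Rivera→Task T5 (27 min) — total 43+59+28+27+27 = 184 min.
Column-greedy (each task in turn goes to its cheapest remaining worker) gives 229 min, worse by 45.

Min total: 184 min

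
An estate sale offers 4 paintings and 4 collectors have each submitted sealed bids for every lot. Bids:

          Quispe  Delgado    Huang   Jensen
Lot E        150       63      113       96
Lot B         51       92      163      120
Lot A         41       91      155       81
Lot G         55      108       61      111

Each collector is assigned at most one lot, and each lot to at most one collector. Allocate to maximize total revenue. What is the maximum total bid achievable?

Max total: $533

This is a one-to-one assignment (maximum-weight bipartite matching).
Optimal: Quispe→Lot E ($150), Delgado→Lot G ($108), Huang→Lot A ($155), Jensen→Lot B ($120) — total 150+108+155+120 = $533.
Column-greedy (each lot in turn goes to its best remaining collector) gives $515, worse by 18.
Swapping Delgado↔Huang (Delgado→Lot A $91, Huang→Lot G $61) loses 111.
Every other assignment is strictly worse.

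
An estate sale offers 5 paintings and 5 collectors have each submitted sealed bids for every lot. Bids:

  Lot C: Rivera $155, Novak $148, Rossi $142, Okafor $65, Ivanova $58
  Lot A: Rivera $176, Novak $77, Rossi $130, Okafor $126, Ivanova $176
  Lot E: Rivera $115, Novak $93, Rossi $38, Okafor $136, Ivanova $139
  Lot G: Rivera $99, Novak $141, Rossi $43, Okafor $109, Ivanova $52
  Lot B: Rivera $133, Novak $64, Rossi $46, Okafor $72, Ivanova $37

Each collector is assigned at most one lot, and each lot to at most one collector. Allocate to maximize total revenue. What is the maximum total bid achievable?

This is a one-to-one assignment (maximum-weight bipartite matching).
Optimal: Rivera→Lot B ($133), Novak→Lot G ($141), Rossi→Lot C ($142), Okafor→Lot E ($136), Ivanova→Lot A ($176) — total 133+141+142+136+176 = $728.
Column-greedy (each lot in turn goes to its best remaining collector) gives $654, worse by 74.
Next-best assignment: Rivera→Lot B, Novak→Lot G, Rossi→Lot C, Okafor→Lot A, Ivanova→Lot E = $681.
No other one-to-one assignment exceeds $728.

Maximum total: $728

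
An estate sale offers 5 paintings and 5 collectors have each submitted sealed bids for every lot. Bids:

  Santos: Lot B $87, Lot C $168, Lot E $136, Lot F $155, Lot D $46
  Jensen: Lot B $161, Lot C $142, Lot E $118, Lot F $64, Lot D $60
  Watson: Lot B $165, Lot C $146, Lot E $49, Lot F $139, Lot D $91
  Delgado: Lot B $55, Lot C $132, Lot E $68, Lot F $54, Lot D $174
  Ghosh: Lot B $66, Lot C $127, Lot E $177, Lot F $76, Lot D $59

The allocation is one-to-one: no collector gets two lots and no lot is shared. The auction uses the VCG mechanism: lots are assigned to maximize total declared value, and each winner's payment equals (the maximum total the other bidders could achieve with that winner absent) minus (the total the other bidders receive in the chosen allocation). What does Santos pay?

Efficient allocation: Santos→Lot C ($168), Jensen→Lot B ($161), Watson→Lot F ($139), Delgado→Lot D ($174), Ghosh→Lot E ($177); total welfare W = $819.
Santos receives Lot C at value $168, so the others get W − 168 = $651.
Without Santos: best allocation of the remaining 4 bidders over all 5 lots is Jensen→Lot B ($161), Watson→Lot C ($146), Delgado→Lot D ($174), Ghosh→Lot E ($177), total $658.
VCG payment = (others' best without Santos) − (others' welfare with Santos) = 658 − 651 = $7.

Santos pays $7.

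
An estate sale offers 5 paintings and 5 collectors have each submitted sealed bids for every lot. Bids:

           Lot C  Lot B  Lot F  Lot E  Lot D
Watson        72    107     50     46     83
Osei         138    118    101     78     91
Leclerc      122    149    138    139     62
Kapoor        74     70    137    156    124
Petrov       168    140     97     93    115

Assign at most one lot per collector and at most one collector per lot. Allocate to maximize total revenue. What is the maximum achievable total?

Optimal: Watson→Lot D ($83), Osei→Lot B ($118), Leclerc→Lot F ($138), Kapoor→Lot E ($156), Petrov→Lot C ($168) — total 83+118+138+156+168 = $663.
Max-entry greedy (repeatedly take the single best remaining cell) gives $657, worse by 6.
No other one-to-one assignment exceeds $663.

Max total: $663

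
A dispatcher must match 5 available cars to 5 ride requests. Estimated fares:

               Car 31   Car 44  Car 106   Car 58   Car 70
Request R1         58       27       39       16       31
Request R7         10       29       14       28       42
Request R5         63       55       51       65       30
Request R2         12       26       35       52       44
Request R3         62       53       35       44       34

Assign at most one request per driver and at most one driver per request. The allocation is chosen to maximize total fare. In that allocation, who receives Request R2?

Car 58 receives Request R2.

This is the linear assignment problem.
Optimal: Car 31→Request R1 ($58), Car 44→Request R3 ($53), Car 106→Request R5 ($51), Car 58→Request R2 ($52), Car 70→Request R7 ($42) — total 58+53+51+52+42 = $256.
Column-greedy (each request in turn goes to its best remaining driver) gives $253, worse by 3.
Car 58's own top request is Request R5 ($65), but forcing Car 58→Request R5 and reassigning the rest optimally gives only $253 — worse by 3.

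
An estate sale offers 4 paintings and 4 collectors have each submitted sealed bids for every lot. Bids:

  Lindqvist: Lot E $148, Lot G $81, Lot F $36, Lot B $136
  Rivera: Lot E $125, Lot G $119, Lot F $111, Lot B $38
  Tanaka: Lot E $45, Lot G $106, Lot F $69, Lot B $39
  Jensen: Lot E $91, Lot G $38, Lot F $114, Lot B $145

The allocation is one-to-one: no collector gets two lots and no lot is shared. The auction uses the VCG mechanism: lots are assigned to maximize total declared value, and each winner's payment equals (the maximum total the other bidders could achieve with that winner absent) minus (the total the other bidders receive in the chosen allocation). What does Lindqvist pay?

Efficient allocation: Lindqvist→Lot E ($148), Rivera→Lot F ($111), Tanaka→Lot G ($106), Jensen→Lot B ($145); total welfare W = $510.
Lindqvist receives Lot E at value $148, so the others get W − 148 = $362.
Without Lindqvist: best allocation of the remaining 3 bidders over all 4 lots is Rivera→Lot E ($125), Tanaka→Lot G ($106), Jensen→Lot B ($145), total $376.
VCG payment = (others' best without Lindqvist) − (others' welfare with Lindqvist) = 376 − 362 = $14.

Lindqvist pays $14.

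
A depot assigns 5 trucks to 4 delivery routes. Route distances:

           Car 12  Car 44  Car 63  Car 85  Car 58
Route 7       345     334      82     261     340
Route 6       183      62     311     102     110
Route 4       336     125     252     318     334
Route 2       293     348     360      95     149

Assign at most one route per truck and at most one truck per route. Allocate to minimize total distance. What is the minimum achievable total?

Min total: 412 km

Optimal: Car 63→Route 7 (82 km), Car 58→Route 6 (110 km), Car 44→Route 4 (125 km), Car 85→Route 2 (95 km) — total 82+110+125+95 = 412 km.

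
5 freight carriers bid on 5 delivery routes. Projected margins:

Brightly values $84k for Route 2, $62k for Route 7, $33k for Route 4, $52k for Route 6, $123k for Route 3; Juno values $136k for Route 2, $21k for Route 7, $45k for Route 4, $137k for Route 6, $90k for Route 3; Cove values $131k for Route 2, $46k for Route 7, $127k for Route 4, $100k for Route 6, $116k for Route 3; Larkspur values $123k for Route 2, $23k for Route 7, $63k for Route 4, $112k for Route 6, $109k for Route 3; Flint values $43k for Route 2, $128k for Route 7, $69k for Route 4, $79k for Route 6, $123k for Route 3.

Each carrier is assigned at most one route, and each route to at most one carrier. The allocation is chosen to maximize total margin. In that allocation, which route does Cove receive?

This is the linear assignment problem.
Optimal: Brightly→Route 3 ($123k), Juno→Route 6 ($137k), Cove→Route 4 ($127k), Larkspur→Route 2 ($123k), Flint→Route 7 ($128k) — total 123+137+127+123+128 = $638k.
Column-greedy (each route in turn goes to its best remaining carrier) gives $626k, worse by 12.
Every other assignment is strictly worse.
Cove's own top route is Route 2 ($131k), but forcing Cove→Route 2 and reassigning the rest optimally gives only $582k — worse by 56.

Cove receives Route 4.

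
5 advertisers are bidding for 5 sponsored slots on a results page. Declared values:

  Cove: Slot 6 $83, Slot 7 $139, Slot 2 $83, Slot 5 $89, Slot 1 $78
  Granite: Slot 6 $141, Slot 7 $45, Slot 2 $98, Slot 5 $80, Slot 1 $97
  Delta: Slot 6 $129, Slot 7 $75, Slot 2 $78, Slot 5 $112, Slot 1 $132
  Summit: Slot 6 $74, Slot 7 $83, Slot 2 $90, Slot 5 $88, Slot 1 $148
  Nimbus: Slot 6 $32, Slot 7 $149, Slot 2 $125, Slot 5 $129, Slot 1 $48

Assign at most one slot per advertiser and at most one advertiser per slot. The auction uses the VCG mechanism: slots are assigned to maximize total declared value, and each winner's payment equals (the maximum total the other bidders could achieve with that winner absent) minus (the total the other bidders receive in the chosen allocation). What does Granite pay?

Granite pays $21.

Efficient allocation: Cove→Slot 7 ($139), Granite→Slot 6 ($141), Delta→Slot 5 ($112), Summit→Slot 1 ($148), Nimbus→Slot 2 ($125); total welfare W = $665.
Granite receives Slot 6 at value $141, so the others get W − 141 = $524.
Without Granite: best allocation of the remaining 4 bidders over all 5 slots is Cove→Slot 7 ($139), Delta→Slot 6 ($129), Summit→Slot 1 ($148), Nimbus→Slot 5 ($129), total $545.
VCG payment = (others' best without Granite) − (others' welfare with Granite) = 545 − 524 = $21.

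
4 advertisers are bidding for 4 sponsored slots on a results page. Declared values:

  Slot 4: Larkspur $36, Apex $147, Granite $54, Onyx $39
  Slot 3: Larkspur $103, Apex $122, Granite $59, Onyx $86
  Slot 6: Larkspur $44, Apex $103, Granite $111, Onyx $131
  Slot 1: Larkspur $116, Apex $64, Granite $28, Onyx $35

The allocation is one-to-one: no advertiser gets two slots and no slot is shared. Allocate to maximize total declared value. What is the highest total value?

Optimal: Larkspur→Slot 1 ($116), Apex→Slot 4 ($147), Granite→Slot 6 ($111), Onyx→Slot 3 ($86) — total 116+147+111+86 = $460.
Column-greedy (each slot in turn goes to its best remaining advertiser) gives $409, worse by 51.

Max total: $460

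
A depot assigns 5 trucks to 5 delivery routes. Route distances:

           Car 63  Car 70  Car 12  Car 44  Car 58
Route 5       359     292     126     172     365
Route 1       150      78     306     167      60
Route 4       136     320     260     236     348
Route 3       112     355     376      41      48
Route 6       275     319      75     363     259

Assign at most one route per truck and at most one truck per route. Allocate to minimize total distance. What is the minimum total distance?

Minimum total: 509 km

Optimal: Car 63→Route 4 (136 km), Car 70→Route 1 (78 km), Car 12→Route 6 (75 km), Car 44→Route 5 (172 km), Car 58→Route 3 (48 km) — total 136+78+75+172+48 = 509 km.
Min-entry greedy (repeatedly take the single cheapest remaining cell) gives 604 km, worse by 95.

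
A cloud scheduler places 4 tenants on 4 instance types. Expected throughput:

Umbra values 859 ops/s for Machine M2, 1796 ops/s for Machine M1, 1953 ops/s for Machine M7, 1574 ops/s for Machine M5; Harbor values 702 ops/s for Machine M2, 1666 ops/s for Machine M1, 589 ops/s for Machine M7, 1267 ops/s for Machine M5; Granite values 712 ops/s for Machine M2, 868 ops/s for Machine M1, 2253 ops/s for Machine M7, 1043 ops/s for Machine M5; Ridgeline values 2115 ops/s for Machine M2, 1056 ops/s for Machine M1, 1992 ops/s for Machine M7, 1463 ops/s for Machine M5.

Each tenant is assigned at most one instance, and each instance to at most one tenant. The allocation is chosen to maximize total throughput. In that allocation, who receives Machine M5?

This is a one-to-one assignment (maximum-weight bipartite matching).
Optimal: Umbra→Machine M5 (1574 ops/s), Harbor→Machine M1 (1666 ops/s), Granite→Machine M7 (2253 ops/s), Ridgeline→Machine M2 (2115 ops/s) — total 1574+1666+2253+2115 = 7608 ops/s.
Row-greedy (each tenant in turn takes its best remaining instance) gives 6777 ops/s, worse by 831.
Swapping Ridgeline↔Umbra (Ridgeline→Machine M5 1463 ops/s, Umbra→Machine M2 859 ops/s) loses 1367.
Every other assignment is strictly worse.
Umbra's own top instance is Machine M7 (1953 ops/s), but forcing Umbra→Machine M7 and reassigning the rest optimally gives only 6777 ops/s — worse by 831.

Umbra receives Machine M5.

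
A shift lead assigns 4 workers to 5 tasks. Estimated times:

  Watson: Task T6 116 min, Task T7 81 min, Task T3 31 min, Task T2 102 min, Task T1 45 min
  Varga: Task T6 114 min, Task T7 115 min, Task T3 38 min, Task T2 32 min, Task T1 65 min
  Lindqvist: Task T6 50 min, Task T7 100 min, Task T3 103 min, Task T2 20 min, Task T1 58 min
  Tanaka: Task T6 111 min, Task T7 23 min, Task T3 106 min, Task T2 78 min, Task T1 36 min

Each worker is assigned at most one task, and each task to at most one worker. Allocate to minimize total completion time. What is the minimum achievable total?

Min total: 126 min

This is the linear assignment problem.
Optimal: Watson→Task T1 (45 min), Varga→Task T3 (38 min), Lindqvist→Task T2 (20 min), Tanaka→Task T7 (23 min) — total 45+38+20+23 = 126 min.
Column-greedy (each task in turn goes to its cheapest remaining worker) gives 136 min, worse by 10.
Next-best assignment: Watson→Task T3, Varga→Task T2, Lindqvist→Task T6, Tanaka→Task T7 = 136 min.
Swapping Watson↔Varga (Watson→Task T3 31 min, Varga→Task T1 65 min) adds 13.
Every other assignment is strictly worse.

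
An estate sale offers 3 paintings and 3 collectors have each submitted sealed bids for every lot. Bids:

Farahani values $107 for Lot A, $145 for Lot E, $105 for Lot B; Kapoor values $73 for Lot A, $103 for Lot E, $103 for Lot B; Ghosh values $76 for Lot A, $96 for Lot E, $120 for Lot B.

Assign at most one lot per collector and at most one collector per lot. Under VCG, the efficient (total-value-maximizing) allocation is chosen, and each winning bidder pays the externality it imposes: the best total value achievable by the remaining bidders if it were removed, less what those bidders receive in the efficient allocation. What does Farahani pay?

Farahani pays $30.

Efficient allocation: Farahani→Lot E ($145), Kapoor→Lot A ($73), Ghosh→Lot B ($120); total welfare W = $338.
Farahani receives Lot E at value $145, so the others get W − 145 = $193.
Without Farahani: best allocation of the remaining 2 bidders over all 3 lots is Kapoor→Lot E ($103), Ghosh→Lot B ($120), total $223.
VCG payment = (others' best without Farahani) − (others' welfare with Farahani) = 223 − 193 = $30.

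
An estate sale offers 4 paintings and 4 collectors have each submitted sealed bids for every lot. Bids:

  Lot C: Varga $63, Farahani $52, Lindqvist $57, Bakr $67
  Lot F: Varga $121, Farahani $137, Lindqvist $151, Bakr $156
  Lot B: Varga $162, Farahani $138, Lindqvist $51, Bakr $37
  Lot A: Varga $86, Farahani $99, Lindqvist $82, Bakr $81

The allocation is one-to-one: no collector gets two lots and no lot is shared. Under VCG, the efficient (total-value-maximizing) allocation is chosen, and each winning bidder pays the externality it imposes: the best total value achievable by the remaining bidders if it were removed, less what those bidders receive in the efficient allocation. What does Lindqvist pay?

Lindqvist pays $89.

Efficient allocation: Varga→Lot B ($162), Farahani→Lot A ($99), Lindqvist→Lot F ($151), Bakr→Lot C ($67); total welfare W = $479.
Lindqvist receives Lot F at value $151, so the others get W − 151 = $328.
Without Lindqvist: best allocation of the remaining 3 bidders over all 4 lots is Varga→Lot B ($162), Farahani→Lot A ($99), Bakr→Lot F ($156), total $417.
VCG payment = (others' best without Lindqvist) − (others' welfare with Lindqvist) = 417 − 328 = $89.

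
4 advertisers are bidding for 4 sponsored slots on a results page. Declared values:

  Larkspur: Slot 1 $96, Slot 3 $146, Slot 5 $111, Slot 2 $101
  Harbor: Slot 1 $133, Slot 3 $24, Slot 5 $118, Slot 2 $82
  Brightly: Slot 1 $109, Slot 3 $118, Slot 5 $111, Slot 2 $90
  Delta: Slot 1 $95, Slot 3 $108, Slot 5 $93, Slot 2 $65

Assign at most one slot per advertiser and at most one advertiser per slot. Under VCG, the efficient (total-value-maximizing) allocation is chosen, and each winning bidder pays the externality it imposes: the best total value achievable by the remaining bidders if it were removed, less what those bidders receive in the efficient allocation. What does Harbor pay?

Harbor pays $23.

Efficient allocation: Larkspur→Slot 3 ($146), Harbor→Slot 1 ($133), Brightly→Slot 2 ($90), Delta→Slot 5 ($93); total welfare W = $462.
Harbor receives Slot 1 at value $133, so the others get W − 133 = $329.
Without Harbor: best allocation of the remaining 3 bidders over all 4 slots is Larkspur→Slot 3 ($146), Brightly→Slot 5 ($111), Delta→Slot 1 ($95), total $352.
VCG payment = (others' best without Harbor) − (others' welfare with Harbor) = 352 − 329 = $23.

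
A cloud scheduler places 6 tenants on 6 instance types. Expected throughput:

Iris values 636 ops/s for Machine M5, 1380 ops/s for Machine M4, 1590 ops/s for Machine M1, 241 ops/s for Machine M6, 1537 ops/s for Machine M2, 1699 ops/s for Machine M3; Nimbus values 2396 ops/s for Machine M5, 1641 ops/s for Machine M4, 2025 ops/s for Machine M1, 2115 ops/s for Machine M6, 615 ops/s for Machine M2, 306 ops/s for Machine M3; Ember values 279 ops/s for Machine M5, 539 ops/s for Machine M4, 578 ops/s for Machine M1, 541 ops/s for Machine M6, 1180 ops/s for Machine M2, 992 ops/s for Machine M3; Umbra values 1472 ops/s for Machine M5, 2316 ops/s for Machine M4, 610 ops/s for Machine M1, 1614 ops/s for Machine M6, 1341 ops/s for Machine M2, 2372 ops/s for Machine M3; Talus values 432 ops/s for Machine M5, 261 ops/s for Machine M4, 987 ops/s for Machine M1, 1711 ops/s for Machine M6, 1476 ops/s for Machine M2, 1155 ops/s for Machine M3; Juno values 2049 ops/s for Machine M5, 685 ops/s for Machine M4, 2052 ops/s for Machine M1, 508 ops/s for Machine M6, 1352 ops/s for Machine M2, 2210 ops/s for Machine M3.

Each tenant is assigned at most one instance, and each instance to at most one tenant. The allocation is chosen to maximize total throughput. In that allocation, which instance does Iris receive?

Optimal: Iris→Machine M1 (1590 ops/s), Nimbus→Machine M5 (2396 ops/s), Ember→Machine M2 (1180 ops/s), Umbra→Machine M4 (2316 ops/s), Talus→Machine M6 (1711 ops/s), Juno→Machine M3 (2210 ops/s) — total 1590+2396+1180+2316+1711+2210 = 11403 ops/s.
Row-greedy (each tenant in turn takes its best remaining instance) gives 11354 ops/s, worse by 49.
Swapping Umbra↔Juno (Umbra→Machine M3 2372 ops/s, Juno→Machine M4 685 ops/s) loses 1469.
Checked against all permutations: 11403 ops/s is optimal.
Iris's own top instance is Machine M3 (1699 ops/s), but forcing Iris→Machine M3 and reassigning the rest optimally gives only 11354 ops/s — worse by 49.

Iris receives Machine M1.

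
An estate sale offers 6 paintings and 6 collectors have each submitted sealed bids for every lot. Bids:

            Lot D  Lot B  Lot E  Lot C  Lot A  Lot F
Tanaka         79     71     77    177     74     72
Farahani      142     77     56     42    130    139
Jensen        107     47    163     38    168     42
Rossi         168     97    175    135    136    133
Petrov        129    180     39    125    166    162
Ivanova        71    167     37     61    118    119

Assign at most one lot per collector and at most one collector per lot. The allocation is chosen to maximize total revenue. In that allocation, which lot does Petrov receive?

Petrov receives Lot F.

Optimal: Tanaka→Lot C ($177), Farahani→Lot D ($142), Jensen→Lot A ($168), Rossi→Lot E ($175), Petrov→Lot F ($162), Ivanova→Lot B ($167) — total 177+142+168+175+162+167 = $991.
Column-greedy (each lot in turn goes to its best remaining collector) gives $937, worse by 54.
Next-best assignment: Tanaka→Lot C, Farahani→Lot F, Jensen→Lot E, Rossi→Lot D, Petrov→Lot A, Ivanova→Lot B = $980.
Petrov's own top lot is Lot B ($180), but forcing Petrov→Lot B and reassigning the rest optimally gives only $961 — worse by 30.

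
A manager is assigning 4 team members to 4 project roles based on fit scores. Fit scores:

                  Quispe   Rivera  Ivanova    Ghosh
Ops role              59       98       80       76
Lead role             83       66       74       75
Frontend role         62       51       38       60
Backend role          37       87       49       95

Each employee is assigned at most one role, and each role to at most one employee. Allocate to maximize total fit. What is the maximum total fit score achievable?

Treat this as an assignment problem: match each employee to one role.
Optimal: Quispe→Frontend role (62 pts), Rivera→Ops role (98 pts), Ivanova→Lead role (74 pts), Ghosh→Backend role (95 pts) — total 62+98+74+95 = 329 pts.
Row-greedy (each employee in turn takes its best remaining role) gives 290 pts, worse by 39.
Swapping Quispe↔Ghosh (Quispe→Backend role 37 pts, Ghosh→Frontend role 60 pts) loses 60.
Checked against all permutations: 329 pts is optimal.

Max total: 329 pts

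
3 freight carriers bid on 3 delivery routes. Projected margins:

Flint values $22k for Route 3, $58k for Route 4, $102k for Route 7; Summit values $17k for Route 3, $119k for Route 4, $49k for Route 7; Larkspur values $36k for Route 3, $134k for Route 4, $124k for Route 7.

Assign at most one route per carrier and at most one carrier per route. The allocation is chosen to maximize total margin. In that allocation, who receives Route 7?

Larkspur receives Route 7.

Optimal: Flint→Route 3 ($22k), Summit→Route 4 ($119k), Larkspur→Route 7 ($124k) — total 22+119+124 = $265k.
Column-greedy (each route in turn goes to its best remaining carrier) gives $257k, worse by 8.
No other one-to-one assignment exceeds $265k.
Larkspur's own top route is Route 4 ($134k), but forcing Larkspur→Route 4 and reassigning the rest optimally gives only $253k — worse by 12.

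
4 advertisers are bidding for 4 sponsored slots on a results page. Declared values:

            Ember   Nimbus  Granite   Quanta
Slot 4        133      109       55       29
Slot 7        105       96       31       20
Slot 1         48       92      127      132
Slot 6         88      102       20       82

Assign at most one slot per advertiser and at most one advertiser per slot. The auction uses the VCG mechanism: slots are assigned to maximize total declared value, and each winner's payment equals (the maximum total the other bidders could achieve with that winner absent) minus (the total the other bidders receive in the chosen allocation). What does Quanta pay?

Quanta pays $6.

Efficient allocation: Ember→Slot 4 ($133), Nimbus→Slot 7 ($96), Granite→Slot 1 ($127), Quanta→Slot 6 ($82); total welfare W = $438.
Quanta receives Slot 6 at value $82, so the others get W − 82 = $356.
Without Quanta: best allocation of the remaining 3 bidders over all 4 slots is Ember→Slot 4 ($133), Nimbus→Slot 6 ($102), Granite→Slot 1 ($127), total $362.
VCG payment = (others' best without Quanta) − (others' welfare with Quanta) = 362 − 356 = $6.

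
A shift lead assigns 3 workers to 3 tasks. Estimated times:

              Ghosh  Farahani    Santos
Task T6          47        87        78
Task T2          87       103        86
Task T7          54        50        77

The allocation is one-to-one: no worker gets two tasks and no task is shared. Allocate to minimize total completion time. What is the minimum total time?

Optimal: Ghosh→Task T6 (47 min), Farahani→Task T7 (50 min), Santos→Task T2 (86 min) — total 47+50+86 = 183 min.
Every other assignment is strictly worse.

Minimum total: 183 min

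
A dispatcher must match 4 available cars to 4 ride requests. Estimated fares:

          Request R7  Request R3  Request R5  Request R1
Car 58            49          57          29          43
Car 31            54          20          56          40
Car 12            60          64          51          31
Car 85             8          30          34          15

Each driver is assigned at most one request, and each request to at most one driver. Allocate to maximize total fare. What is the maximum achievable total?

Maximum total: $195

Optimal: Car 58→Request R1 ($43), Car 31→Request R7 ($54), Car 12→Request R3 ($64), Car 85→Request R5 ($34) — total 43+54+64+34 = $195.
Column-greedy (each request in turn goes to its best remaining driver) gives $188, worse by 7.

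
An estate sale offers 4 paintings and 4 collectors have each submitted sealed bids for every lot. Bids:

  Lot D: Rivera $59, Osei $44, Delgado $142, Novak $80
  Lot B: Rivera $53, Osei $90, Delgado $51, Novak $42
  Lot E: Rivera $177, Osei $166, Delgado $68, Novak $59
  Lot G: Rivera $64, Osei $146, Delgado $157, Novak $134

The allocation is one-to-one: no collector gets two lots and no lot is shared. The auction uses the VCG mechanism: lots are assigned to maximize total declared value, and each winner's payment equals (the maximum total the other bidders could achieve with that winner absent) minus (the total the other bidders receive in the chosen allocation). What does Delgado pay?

Efficient allocation: Rivera→Lot E ($177), Osei→Lot B ($90), Delgado→Lot D ($142), Novak→Lot G ($134); total welfare W = $543.
Delgado receives Lot D at value $142, so the others get W − 142 = $401.
Without Delgado: best allocation of the remaining 3 bidders over all 4 lots is Rivera→Lot E ($177), Osei→Lot G ($146), Novak→Lot D ($80), total $403.
VCG payment = (others' best without Delgado) − (others' welfare with Delgado) = 403 − 401 = $2.

Delgado pays $2.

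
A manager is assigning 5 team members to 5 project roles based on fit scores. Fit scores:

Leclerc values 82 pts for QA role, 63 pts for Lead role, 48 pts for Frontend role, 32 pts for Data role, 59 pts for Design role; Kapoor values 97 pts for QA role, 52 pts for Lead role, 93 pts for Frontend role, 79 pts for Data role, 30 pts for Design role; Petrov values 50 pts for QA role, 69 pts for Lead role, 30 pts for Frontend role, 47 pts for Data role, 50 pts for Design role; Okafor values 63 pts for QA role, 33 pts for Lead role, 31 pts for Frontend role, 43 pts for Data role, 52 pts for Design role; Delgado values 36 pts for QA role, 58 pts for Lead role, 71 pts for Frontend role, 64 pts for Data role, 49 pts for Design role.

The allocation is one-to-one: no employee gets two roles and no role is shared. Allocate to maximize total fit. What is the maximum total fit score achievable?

Optimal: Leclerc→QA role (82 pts), Kapoor→Frontend role (93 pts), Petrov→Lead role (69 pts), Okafor→Design role (52 pts), Delgado→Data role (64 pts) — total 82+93+69+52+64 = 360 pts.
Max-entry greedy (repeatedly take the single best remaining cell) gives 339 pts, worse by 21.
Swapping Leclerc↔Delgado (Leclerc→Data role 32 pts, Delgado→QA role 36 pts) loses 78.

Max total: 360 pts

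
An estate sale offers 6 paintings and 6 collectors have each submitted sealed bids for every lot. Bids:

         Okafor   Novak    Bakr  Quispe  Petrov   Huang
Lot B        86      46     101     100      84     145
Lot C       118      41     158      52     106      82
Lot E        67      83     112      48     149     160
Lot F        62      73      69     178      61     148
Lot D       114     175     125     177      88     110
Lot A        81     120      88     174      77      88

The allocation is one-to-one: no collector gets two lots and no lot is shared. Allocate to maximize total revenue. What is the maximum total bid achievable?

Optimal: Okafor→Lot B ($86), Novak→Lot D ($175), Bakr→Lot C ($158), Quispe→Lot A ($174), Petrov→Lot E ($149), Huang→Lot F ($148) — total 86+175+158+174+149+148 = $890.
Column-greedy (each lot in turn goes to its best remaining collector) gives $886, worse by 4.
Next-best assignment: Okafor→Lot A, Novak→Lot D, Bakr→Lot C, Quispe→Lot F, Petrov→Lot E, Huang→Lot B = $886.

Max total: $890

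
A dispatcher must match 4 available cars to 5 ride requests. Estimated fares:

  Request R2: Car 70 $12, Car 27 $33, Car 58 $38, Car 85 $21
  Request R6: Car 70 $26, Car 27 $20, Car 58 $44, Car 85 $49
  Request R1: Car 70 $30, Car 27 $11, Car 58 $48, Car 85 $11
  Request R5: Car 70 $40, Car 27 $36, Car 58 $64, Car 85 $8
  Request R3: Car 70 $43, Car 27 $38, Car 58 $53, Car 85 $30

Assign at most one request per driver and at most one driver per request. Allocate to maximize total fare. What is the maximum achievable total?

Optimal: Car 70→Request R3 ($43), Car 27→Request R2 ($33), Car 58→Request R5 ($64), Car 85→Request R6 ($49) — total 43+33+64+49 = $189.
Column-greedy (each request in turn goes to its best remaining driver) gives $153, worse by 36.

Max total: $189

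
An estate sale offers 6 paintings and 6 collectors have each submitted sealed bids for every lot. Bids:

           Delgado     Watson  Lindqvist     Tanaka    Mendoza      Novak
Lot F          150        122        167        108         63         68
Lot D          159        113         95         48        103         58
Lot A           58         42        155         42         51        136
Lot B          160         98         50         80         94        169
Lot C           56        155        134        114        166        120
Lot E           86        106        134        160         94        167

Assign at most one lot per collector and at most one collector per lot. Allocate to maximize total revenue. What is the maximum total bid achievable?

Optimal: Delgado→Lot D ($159), Watson→Lot F ($122), Lindqvist→Lot A ($155), Tanaka→Lot E ($160), Mendoza→Lot C ($166), Novak→Lot B ($169) — total 159+122+155+160+166+169 = $931.
Max-entry greedy (repeatedly take the single best remaining cell) gives $863, worse by 68.
No other one-to-one assignment exceeds $931.

Maximum total: $931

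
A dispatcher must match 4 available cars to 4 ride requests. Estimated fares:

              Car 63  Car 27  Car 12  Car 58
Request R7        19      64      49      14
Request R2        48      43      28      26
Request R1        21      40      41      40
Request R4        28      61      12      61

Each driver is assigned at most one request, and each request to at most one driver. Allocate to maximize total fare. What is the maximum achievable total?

Optimal: Car 63→Request R2 ($48), Car 27→Request R7 ($64), Car 12→Request R1 ($41), Car 58→Request R4 ($61) — total 48+64+41+61 = $214.
Swapping Car 58↔Car 12 (Car 58→Request R1 $40, Car 12→Request R4 $12) loses 50.
No other one-to-one assignment exceeds $214.

Max total: $214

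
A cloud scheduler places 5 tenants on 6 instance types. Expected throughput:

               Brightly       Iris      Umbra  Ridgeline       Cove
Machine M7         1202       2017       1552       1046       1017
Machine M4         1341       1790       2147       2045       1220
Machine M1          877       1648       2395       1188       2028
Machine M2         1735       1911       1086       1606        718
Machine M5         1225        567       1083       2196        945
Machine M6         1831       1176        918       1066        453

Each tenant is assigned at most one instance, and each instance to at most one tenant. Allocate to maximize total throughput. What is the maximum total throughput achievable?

Optimal: Brightly→Machine M6 (1831 ops/s), Iris→Machine M7 (2017 ops/s), Umbra→Machine M4 (2147 ops/s), Ridgeline→Machine M5 (2196 ops/s), Cove→Machine M1 (2028 ops/s) — total 1831+2017+2147+2196+2028 = 10219 ops/s.

Maximum total: 10219 ops/s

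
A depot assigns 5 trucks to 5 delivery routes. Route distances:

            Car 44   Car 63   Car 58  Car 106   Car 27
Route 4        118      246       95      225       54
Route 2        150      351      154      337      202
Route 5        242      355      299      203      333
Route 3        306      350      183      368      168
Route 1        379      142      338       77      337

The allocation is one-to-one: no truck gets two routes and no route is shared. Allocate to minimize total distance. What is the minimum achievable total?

This is a one-to-one assignment (minimum-cost bipartite matching).
Optimal: Car 44→Route 2 (150 km), Car 63→Route 1 (142 km), Car 58→Route 3 (183 km), Car 106→Route 5 (203 km), Car 27→Route 4 (54 km) — total 150+142+183+203+54 = 732 km.
Row-greedy (each truck in turn takes its cheapest remaining route) gives 785 km, worse by 53.
Next-best assignment: Car 44→Route 2, Car 63→Route 1, Car 58→Route 4, Car 106→Route 5, Car 27→Route 3 = 758 km.
Swapping Car 106↔Car 27 (Car 106→Route 4 225 km, Car 27→Route 5 333 km) adds 301.

Min total: 732 km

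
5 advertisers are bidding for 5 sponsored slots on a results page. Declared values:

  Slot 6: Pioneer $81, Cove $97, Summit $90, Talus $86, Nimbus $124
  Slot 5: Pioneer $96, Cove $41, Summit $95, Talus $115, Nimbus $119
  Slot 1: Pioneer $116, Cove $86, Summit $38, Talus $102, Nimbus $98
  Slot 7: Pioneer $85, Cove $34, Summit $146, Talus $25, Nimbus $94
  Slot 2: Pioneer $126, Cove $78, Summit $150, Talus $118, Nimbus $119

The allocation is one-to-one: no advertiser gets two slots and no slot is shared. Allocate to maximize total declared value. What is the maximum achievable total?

Max total: $597

Optimal: Pioneer→Slot 2 ($126), Cove→Slot 1 ($86), Summit→Slot 7 ($146), Talus→Slot 5 ($115), Nimbus→Slot 6 ($124) — total 126+86+146+115+124 = $597.
Max-entry greedy (repeatedly take the single best remaining cell) gives $539, worse by 58.
Every other assignment is strictly worse.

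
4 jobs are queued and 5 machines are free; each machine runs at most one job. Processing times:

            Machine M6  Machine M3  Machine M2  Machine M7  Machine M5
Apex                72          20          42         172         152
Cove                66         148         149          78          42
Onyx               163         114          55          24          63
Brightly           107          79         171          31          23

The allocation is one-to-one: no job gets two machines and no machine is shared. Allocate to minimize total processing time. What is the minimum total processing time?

Min total: 133 min

This is the linear assignment problem.
Optimal: Apex→Machine M3 (20 min), Cove→Machine M6 (66 min), Onyx→Machine M7 (24 min), Brightly→Machine M5 (23 min) — total 20+66+24+23 = 133 min.
Next-best assignment: Apex→Machine M3, Cove→Machine M5, Onyx→Machine M2, Brightly→Machine M7 = 148 min.
No other one-to-one assignment undercuts 133 min.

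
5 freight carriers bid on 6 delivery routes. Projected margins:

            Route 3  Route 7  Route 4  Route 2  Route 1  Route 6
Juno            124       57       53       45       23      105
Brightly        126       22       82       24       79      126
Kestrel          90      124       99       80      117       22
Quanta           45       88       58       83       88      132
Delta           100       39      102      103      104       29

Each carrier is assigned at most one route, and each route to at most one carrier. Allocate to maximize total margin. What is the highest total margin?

Maximum total: $566k

This is a one-to-one assignment (maximum-weight bipartite matching).
Optimal: Juno→Route 3 ($124k), Brightly→Route 4 ($82k), Kestrel→Route 7 ($124k), Quanta→Route 6 ($132k), Delta→Route 1 ($104k) — total 124+82+124+132+104 = $566k.
Column-greedy (each route in turn goes to its best remaining carrier) gives $458k, worse by 108.
Next-best assignment: Juno→Route 3, Brightly→Route 4, Kestrel→Route 7, Quanta→Route 6, Delta→Route 2 = $565k.
No other one-to-one assignment exceeds $566k.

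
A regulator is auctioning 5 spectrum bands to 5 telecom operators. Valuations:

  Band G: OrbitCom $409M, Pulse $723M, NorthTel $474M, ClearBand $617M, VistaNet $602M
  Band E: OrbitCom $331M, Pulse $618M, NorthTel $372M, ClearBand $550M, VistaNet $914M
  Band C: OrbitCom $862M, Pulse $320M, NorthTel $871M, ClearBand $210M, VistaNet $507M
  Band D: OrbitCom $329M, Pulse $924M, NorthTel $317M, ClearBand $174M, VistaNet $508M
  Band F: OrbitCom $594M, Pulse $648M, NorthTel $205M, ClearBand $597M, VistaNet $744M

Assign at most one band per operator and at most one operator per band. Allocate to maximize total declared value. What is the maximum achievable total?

Maximum total: $3920M

Treat this as an assignment problem: match each operator to one band.
Optimal: OrbitCom→Band F ($594M), Pulse→Band D ($924M), NorthTel→Band C ($871M), ClearBand→Band G ($617M), VistaNet→Band E ($914M) — total 594+924+871+617+914 = $3920M.
Row-greedy (each operator in turn takes its best remaining band) gives $3771M, worse by 149.
Next-best assignment: OrbitCom→Band C, Pulse→Band D, NorthTel→Band G, ClearBand→Band F, VistaNet→Band E = $3771M.
No other one-to-one assignment exceeds $3920M.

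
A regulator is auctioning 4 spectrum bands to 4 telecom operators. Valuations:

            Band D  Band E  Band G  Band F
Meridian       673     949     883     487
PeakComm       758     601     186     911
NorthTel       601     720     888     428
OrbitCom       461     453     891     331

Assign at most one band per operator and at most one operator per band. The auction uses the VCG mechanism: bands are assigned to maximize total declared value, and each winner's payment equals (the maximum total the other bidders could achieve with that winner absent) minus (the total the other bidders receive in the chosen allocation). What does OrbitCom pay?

OrbitCom pays $287M.

Efficient allocation: Meridian→Band E ($949M), PeakComm→Band F ($911M), NorthTel→Band D ($601M), OrbitCom→Band G ($891M); total welfare W = $3352M.
OrbitCom receives Band G at value $891M, so the others get W − 891 = $2461M.
Without OrbitCom: best allocation of the remaining 3 bidders over all 4 bands is Meridian→Band E ($949M), PeakComm→Band F ($911M), NorthTel→Band G ($888M), total $2748M.
VCG payment = (others' best without OrbitCom) − (others' welfare with OrbitCom) = 2748 − 2461 = $287M.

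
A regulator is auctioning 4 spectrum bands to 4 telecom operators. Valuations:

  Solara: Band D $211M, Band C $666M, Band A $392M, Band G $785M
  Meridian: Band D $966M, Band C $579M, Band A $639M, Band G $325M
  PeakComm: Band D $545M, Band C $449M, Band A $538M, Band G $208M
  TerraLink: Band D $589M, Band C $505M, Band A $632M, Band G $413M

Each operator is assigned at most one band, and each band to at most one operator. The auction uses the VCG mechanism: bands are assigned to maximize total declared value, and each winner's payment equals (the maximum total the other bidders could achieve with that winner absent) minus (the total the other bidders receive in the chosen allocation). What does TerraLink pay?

Efficient allocation: Solara→Band G ($785M), Meridian→Band D ($966M), PeakComm→Band C ($449M), TerraLink→Band A ($632M); total welfare W = $2832M.
TerraLink receives Band A at value $632M, so the others get W − 632 = $2200M.
Without TerraLink: best allocation of the remaining 3 bidders over all 4 bands is Solara→Band G ($785M), Meridian→Band D ($966M), PeakComm→Band A ($538M), total $2289M.
VCG payment = (others' best without TerraLink) − (others' welfare with TerraLink) = 2289 − 2200 = $89M.

TerraLink pays $89M.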